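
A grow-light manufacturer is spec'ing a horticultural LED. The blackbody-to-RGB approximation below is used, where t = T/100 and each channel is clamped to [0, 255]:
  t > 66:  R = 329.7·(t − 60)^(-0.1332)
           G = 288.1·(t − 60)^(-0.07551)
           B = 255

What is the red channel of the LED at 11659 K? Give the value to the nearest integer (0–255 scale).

t = 11659/100 = 116.59; the t > 66 branch applies.
R = 329.7·(116.59 − 60)^(-0.1332) = 329.7·56.59^(-0.1332) = 329.7·0.58416 = 192.599.
Rounded: 193.

193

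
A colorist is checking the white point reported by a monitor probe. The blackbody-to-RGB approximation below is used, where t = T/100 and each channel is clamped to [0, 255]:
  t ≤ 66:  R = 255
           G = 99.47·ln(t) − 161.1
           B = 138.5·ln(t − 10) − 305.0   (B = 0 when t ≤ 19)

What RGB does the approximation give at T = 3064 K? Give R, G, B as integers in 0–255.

t = 3064/100 = 30.64; the t ≤ 66 branch applies.
R = 255 by definition for t ≤ 66.
G = 99.47·ln 30.64 − 161.1 = 99.47·3.4223 − 161.1 = 179.317.
B = 138.5·ln(30.64 − 10) − 305.0 = 138.5·ln 20.64 − 305.0 = 138.5·3.0272 − 305.0 = 114.271.
Rounded: (255, 179, 114).

R=255, G=179, B=114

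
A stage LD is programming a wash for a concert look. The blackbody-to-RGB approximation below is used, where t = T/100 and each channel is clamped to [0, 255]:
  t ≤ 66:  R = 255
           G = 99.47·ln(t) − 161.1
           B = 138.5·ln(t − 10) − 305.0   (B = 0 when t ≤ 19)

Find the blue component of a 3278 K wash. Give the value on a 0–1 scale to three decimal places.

t = 3278/100 = 32.78; the t ≤ 66 branch applies.
B = 138.5·ln(32.78 − 10) − 305.0 = 138.5·ln 22.78 − 305.0 = 138.5·3.1259 − 305.0 = 127.935.
On a 0–1 scale: 127.935/255 = 0.5017 → 0.502.

0.502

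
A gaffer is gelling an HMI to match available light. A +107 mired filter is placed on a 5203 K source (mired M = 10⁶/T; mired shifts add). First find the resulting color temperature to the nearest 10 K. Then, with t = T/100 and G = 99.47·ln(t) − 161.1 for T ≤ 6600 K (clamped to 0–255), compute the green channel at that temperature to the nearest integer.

188

M_in = 10⁶/5203 = 192.20; M_out = 192.20 + (+107) = 299.20.
T_out = 10⁶/299.20 = 3342.3 K → 3340 K; t = 33.4.
G = 99.47·ln 33.4 − 161.1 = 99.47·3.5086 − 161.1 = 187.896.
Rounded: 188.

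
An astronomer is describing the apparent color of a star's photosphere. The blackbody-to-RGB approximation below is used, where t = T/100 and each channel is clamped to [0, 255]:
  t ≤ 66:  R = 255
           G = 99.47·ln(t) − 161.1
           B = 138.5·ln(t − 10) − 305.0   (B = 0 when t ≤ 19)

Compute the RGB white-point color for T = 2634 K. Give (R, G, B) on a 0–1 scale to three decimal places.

t = 2634/100 = 26.34; the t ≤ 66 branch applies.
R = 255 by definition for t ≤ 66.
G = 99.47·ln 26.34 − 161.1 = 99.47·3.2711 − 161.1 = 164.275.
B = 138.5·ln(26.34 − 10) − 305.0 = 138.5·ln 16.34 − 305.0 = 138.5·2.7936 − 305.0 = 81.916.
Dividing each by 255: (1.0000, 0.6442, 0.3212) → (1.000, 0.644, 0.321).

(1.000, 0.644, 0.321)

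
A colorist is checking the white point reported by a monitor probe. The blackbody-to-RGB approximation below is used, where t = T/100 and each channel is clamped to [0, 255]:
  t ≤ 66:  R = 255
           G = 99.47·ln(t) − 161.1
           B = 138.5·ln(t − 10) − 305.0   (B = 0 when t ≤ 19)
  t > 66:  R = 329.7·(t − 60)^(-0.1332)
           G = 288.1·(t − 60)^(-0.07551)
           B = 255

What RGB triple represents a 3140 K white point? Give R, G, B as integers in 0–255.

R=255, G=182, B=119

t = 3140/100 = 31.4; the t ≤ 66 branch applies.
R = 255 by definition for t ≤ 66.
G = 99.47·ln 31.4 − 161.1 = 99.47·3.4468 − 161.1 = 181.754.
B = 138.5·ln(31.4 − 10) − 305.0 = 138.5·ln 21.4 − 305.0 = 138.5·3.0634 − 305.0 = 119.280.
Rounded: (255, 182, 119).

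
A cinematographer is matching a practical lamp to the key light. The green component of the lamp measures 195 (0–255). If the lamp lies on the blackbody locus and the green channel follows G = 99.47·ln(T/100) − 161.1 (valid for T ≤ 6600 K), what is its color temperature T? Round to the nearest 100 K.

ln t = (195 + 161.1) / 99.47 = 3.5800.
t = e^3.5800 = 35.873.
T = 100·t = 3587 K → 3600 K to the nearest 100 K.

3600 K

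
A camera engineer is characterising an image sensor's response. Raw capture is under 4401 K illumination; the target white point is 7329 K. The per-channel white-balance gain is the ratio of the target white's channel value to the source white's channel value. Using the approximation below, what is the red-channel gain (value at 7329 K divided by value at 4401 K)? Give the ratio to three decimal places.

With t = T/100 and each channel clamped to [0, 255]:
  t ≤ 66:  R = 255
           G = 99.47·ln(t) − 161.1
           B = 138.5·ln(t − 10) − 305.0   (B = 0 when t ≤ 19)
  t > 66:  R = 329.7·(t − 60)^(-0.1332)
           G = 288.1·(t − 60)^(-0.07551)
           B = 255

At 4401 K (t = 44.01):
  R = 255 by definition for t ≤ 66.
At 7329 K (t = 73.29):
  R = 329.7·(73.29 − 60)^(-0.1332) = 329.7·13.29^(-0.1332) = 329.7·0.70851 = 233.596.
Gain = 233.596 / 255.000 = 0.9161 → 0.916.

0.916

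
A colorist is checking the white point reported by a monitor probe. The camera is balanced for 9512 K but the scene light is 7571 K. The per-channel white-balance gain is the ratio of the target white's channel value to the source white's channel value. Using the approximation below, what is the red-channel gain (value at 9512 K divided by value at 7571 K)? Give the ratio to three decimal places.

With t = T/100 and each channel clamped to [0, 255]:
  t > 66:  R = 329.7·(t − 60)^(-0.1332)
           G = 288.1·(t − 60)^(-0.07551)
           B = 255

0.898

At 7571 K (t = 75.71):
  R = 329.7·(75.71 − 60)^(-0.1332) = 329.7·15.71^(-0.1332) = 329.7·0.69290 = 228.448.
At 9512 K (t = 95.12):
  R = 329.7·(95.12 − 60)^(-0.1332) = 329.7·35.12^(-0.1332) = 329.7·0.62249 = 205.235.
Gain = 205.235 / 228.448 = 0.8984 → 0.898.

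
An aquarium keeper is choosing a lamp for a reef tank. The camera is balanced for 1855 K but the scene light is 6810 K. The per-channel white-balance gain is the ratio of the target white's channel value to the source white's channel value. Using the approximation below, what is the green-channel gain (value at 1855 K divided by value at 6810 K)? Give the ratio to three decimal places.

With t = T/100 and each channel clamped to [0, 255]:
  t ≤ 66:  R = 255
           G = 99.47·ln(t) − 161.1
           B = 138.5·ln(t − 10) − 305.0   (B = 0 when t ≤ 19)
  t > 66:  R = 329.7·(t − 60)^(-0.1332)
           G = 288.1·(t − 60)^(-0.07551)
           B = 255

At 6810 K (t = 68.1):
  G = 288.1·(68.1 − 60)^(-0.07551) = 288.1·8.1^(-0.07551) = 288.1·0.85389 = 246.005.
At 1855 K (t = 18.55):
  G = 99.47·ln 18.55 − 161.1 = 99.47·2.9205 − 161.1 = 129.399.
Gain = 129.399 / 246.005 = 0.5260 → 0.526.

0.526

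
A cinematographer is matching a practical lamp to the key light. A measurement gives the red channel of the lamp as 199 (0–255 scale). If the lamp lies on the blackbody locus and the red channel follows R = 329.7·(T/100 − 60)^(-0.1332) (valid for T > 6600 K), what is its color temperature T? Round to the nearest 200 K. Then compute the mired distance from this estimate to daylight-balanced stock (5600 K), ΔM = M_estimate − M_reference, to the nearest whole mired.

-82 mireds

(t − 60)^(-0.1332) = 199/329.7 = 0.60358.
t − 60 = 0.60358^(1/-0.1332) = 0.60358^(-7.508) = 44.273, so t = 104.273.
T = 100·t = 10427 K → 10400 K to the nearest 200 K.
M_estimate = 10⁶/10400 = 96.15; M_reference = 10⁶/5600 = 178.57.
ΔM = 96.15 − 178.57 = -82.42 → -82 mireds.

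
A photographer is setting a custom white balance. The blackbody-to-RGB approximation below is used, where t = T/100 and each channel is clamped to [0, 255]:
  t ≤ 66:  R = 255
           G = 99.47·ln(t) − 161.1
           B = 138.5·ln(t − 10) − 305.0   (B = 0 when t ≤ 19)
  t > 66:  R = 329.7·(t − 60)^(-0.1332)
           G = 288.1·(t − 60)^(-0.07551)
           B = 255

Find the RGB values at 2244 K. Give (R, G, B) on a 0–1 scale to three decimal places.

t = 2244/100 = 22.44; the t ≤ 66 branch applies.
R = 255 by definition for t ≤ 66.
G = 99.47·ln 22.44 − 161.1 = 99.47·3.1108 − 161.1 = 148.336.
B = 138.5·ln(22.44 − 10) − 305.0 = 138.5·ln 12.44 − 305.0 = 138.5·2.5209 − 305.0 = 44.147.
Dividing each by 255: (1.0000, 0.5817, 0.1731) → (1.000, 0.582, 0.173).

(1.000, 0.582, 0.173)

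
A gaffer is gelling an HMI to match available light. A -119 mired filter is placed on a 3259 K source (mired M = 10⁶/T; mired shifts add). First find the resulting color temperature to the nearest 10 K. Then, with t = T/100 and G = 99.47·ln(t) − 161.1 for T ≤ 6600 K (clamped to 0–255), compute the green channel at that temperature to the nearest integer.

234

M_in = 10⁶/3259 = 306.84; M_out = 306.84 + (-119) = 187.84.
T_out = 10⁶/187.84 = 5323.6 K → 5320 K; t = 53.2.
G = 99.47·ln 53.2 − 161.1 = 99.47·3.9741 − 161.1 = 234.200.
Rounded: 234.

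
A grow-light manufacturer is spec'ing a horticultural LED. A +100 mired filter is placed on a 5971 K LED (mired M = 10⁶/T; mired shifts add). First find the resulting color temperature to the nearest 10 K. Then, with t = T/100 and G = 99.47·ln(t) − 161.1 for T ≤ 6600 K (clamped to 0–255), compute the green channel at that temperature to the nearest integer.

199

M_in = 10⁶/5971 = 167.48; M_out = 167.48 + (+100) = 267.48.
T_out = 10⁶/267.48 = 3738.7 K → 3740 K; t = 37.4.
G = 99.47·ln 37.4 − 161.1 = 99.47·3.6217 − 161.1 = 199.148.
Rounded: 199.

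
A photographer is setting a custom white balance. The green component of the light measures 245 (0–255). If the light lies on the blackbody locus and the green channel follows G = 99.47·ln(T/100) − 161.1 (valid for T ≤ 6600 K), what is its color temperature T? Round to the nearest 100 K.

5900 K

ln t = (245 + 161.1) / 99.47 = 4.0826.
t = e^4.0826 = 59.302.
T = 100·t = 5930 K → 5900 K to the nearest 100 K.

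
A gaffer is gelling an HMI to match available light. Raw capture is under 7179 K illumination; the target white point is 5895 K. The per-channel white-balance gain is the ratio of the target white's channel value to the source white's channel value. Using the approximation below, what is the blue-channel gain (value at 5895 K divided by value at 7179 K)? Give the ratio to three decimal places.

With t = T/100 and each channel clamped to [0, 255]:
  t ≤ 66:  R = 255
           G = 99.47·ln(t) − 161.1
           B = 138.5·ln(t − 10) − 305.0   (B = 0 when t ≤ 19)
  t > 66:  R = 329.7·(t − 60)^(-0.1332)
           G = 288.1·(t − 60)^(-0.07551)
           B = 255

0.917

At 7179 K (t = 71.79):
  B = 255 by definition for t > 66.
At 5895 K (t = 58.95):
  B = 138.5·ln(58.95 − 10) − 305.0 = 138.5·ln 48.95 − 305.0 = 138.5·3.8908 − 305.0 = 233.876.
Gain = 233.876 / 255.000 = 0.9172 → 0.917.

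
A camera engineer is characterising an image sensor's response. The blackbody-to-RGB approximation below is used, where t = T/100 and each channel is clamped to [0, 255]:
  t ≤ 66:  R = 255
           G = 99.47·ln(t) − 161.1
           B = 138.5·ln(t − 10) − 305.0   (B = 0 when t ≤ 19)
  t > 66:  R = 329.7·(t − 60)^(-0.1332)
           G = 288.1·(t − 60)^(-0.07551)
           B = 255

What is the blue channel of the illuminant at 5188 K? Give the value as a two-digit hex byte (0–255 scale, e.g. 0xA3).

t = 5188/100 = 51.88; the t ≤ 66 branch applies.
B = 138.5·ln(51.88 − 10) − 305.0 = 138.5·ln 41.88 − 305.0 = 138.5·3.7348 − 305.0 = 212.271.
Rounded: 212; in hex, 0xD4.

0xD4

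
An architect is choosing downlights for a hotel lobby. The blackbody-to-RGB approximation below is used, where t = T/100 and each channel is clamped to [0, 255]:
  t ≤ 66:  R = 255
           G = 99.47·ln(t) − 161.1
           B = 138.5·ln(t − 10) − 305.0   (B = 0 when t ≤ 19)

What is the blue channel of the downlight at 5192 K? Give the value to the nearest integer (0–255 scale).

212

t = 5192/100 = 51.92; the t ≤ 66 branch applies.
B = 138.5·ln(51.92 − 10) − 305.0 = 138.5·ln 41.92 − 305.0 = 138.5·3.7358 − 305.0 = 212.403.
Rounded: 212.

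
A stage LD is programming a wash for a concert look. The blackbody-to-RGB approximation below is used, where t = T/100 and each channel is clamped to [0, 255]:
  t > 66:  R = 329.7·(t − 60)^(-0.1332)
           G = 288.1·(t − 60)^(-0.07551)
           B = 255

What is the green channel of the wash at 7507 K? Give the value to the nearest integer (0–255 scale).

t = 7507/100 = 75.07; the t > 66 branch applies.
G = 288.1·(75.07 − 60)^(-0.07551) = 288.1·15.07^(-0.07551) = 288.1·0.81478 = 234.738.
Rounded: 235.

235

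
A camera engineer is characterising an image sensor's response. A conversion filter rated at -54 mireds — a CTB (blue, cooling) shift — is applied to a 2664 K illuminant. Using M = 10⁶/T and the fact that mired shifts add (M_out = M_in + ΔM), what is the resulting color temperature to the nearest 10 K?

M_in = 10⁶/2664 = 375.38 mireds.
M_out = 375.38 + (-54) = 321.38 mireds.
T_out = 10⁶/321.38 = 3111.6 K → 3110 K.

3110 K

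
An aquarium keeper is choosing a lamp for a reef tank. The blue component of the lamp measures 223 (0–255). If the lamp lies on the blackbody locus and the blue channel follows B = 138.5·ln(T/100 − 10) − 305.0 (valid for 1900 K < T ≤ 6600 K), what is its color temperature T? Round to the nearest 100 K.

ln(t − 10) = (223 + 305.0) / 138.5 = 3.8123.
t − 10 = e^3.8123 = 45.253, so t = 55.253.
T = 100·t = 5525 K → 5500 K to the nearest 100 K.

5500 K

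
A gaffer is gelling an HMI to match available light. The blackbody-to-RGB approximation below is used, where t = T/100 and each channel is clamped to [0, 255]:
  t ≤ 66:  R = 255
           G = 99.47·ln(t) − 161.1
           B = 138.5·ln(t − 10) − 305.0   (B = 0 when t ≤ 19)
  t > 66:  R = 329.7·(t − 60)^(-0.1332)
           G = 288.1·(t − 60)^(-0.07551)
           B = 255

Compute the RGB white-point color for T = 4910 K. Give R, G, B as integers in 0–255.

t = 4910/100 = 49.1; the t ≤ 66 branch applies.
R = 255 by definition for t ≤ 66.
G = 99.47·ln 49.1 − 161.1 = 99.47·3.8939 − 161.1 = 226.222.
B = 138.5·ln(49.1 − 10) − 305.0 = 138.5·ln 39.1 − 305.0 = 138.5·3.6661 − 305.0 = 202.758.
Rounded: (255, 226, 203).

R=255, G=226, B=203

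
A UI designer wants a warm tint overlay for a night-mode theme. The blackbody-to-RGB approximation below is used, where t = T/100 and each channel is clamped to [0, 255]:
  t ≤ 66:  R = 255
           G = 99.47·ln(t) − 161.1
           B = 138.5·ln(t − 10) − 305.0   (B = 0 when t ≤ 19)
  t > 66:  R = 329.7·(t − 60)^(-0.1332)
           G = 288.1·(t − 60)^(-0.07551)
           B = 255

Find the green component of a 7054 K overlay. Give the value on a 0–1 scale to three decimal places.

0.946

t = 7054/100 = 70.54; the t > 66 branch applies.
G = 288.1·(70.54 − 60)^(-0.07551) = 288.1·10.54^(-0.07551) = 288.1·0.83708 = 241.162.
On a 0–1 scale: 241.162/255 = 0.9457 → 0.946.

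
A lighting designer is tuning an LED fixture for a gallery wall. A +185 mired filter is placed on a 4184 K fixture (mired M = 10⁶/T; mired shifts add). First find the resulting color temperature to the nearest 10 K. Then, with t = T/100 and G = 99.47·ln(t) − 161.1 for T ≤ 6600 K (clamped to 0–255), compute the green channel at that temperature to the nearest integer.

M_in = 10⁶/4184 = 239.01; M_out = 239.01 + (+185) = 424.01.
T_out = 10⁶/424.01 = 2358.5 K → 2360 K; t = 23.6.
G = 99.47·ln 23.6 − 161.1 = 99.47·3.1612 − 161.1 = 153.349.
Rounded: 153.

153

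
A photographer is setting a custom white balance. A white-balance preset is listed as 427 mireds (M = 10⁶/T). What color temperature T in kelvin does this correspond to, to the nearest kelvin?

T = 10⁶ / 427 = 2341.92 K → 2342 K.

2342 K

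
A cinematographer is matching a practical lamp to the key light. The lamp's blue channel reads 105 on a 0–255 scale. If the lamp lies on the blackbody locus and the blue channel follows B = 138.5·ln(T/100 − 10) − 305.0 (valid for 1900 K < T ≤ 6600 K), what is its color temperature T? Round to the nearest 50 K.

2950 K

ln(t − 10) = (105 + 305.0) / 138.5 = 2.9603.
t − 10 = e^2.9603 = 19.304, so t = 29.304.
T = 100·t = 2930 K → 2950 K to the nearest 50 K.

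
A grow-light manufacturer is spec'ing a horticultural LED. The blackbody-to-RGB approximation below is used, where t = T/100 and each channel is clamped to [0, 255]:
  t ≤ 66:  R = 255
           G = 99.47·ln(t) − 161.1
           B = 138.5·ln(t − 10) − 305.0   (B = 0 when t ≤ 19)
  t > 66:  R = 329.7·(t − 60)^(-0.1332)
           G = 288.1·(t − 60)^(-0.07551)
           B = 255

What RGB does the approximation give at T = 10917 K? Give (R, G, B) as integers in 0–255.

t = 10917/100 = 109.17; the t > 66 branch applies.
R = 329.7·(109.17 − 60)^(-0.1332) = 329.7·49.17^(-0.1332) = 329.7·0.59520 = 196.239.
G = 288.1·(109.17 − 60)^(-0.07551) = 288.1·49.17^(-0.07551) = 288.1·0.74518 = 214.686.
B = 255 by definition for t > 66.
Rounded: (196, 215, 255).

(196, 215, 255)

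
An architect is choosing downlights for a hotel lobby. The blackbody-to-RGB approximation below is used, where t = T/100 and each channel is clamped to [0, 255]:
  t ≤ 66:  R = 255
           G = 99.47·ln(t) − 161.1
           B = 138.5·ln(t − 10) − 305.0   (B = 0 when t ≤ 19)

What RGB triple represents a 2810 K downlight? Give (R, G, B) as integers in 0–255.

t = 2810/100 = 28.1; the t ≤ 66 branch applies.
R = 255 by definition for t ≤ 66.
G = 99.47·ln 28.1 − 161.1 = 99.47·3.3358 − 161.1 = 170.709.
B = 138.5·ln(28.1 − 10) − 305.0 = 138.5·ln 18.1 − 305.0 = 138.5·2.8959 − 305.0 = 96.084.
Rounded: (255, 171, 96).

(255, 171, 96)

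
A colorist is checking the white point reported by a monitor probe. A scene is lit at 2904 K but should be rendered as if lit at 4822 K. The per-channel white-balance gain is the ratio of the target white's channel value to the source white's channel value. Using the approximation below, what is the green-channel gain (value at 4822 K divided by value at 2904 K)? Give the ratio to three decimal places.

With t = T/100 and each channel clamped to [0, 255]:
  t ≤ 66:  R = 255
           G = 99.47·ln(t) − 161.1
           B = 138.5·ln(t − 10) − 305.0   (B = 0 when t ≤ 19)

1.290

At 2904 K (t = 29.04):
  G = 99.47·ln 29.04 − 161.1 = 99.47·3.3687 − 161.1 = 173.982.
At 4822 K (t = 48.22):
  G = 99.47·ln 48.22 − 161.1 = 99.47·3.8758 − 161.1 = 224.423.
Gain = 224.423 / 173.982 = 1.2899 → 1.290.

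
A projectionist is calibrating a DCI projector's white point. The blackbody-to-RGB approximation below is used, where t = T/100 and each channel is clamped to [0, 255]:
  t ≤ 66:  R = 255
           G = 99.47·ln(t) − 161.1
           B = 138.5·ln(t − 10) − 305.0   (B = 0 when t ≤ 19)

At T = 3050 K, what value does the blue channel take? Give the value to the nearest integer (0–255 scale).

t = 3050/100 = 30.5; the t ≤ 66 branch applies.
B = 138.5·ln(30.5 − 10) − 305.0 = 138.5·ln 20.5 − 305.0 = 138.5·3.0204 − 305.0 = 113.329.
Rounded: 113.

113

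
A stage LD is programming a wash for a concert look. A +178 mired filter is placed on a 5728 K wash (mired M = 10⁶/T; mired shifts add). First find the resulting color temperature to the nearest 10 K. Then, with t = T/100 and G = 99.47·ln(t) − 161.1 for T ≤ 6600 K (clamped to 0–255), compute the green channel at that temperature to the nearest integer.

172

M_in = 10⁶/5728 = 174.58; M_out = 174.58 + (+178) = 352.58.
T_out = 10⁶/352.58 = 2836.2 K → 2840 K; t = 28.4.
G = 99.47·ln 28.4 − 161.1 = 99.47·3.3464 − 161.1 = 171.765.
Rounded: 172.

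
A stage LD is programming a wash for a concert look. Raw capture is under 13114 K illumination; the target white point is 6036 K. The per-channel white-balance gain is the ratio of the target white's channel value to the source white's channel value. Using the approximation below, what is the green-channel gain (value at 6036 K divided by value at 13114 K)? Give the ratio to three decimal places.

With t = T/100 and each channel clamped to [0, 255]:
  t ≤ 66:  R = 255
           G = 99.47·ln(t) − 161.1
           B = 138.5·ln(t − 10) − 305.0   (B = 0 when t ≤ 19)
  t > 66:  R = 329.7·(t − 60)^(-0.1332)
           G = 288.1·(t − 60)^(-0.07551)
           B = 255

1.182

At 13114 K (t = 131.14):
  G = 288.1·(131.14 − 60)^(-0.07551) = 288.1·71.14^(-0.07551) = 288.1·0.72468 = 208.781.
At 6036 K (t = 60.36):
  G = 99.47·ln 60.36 − 161.1 = 99.47·4.1003 − 161.1 = 246.759.
Gain = 246.759 / 208.781 = 1.1819 → 1.182.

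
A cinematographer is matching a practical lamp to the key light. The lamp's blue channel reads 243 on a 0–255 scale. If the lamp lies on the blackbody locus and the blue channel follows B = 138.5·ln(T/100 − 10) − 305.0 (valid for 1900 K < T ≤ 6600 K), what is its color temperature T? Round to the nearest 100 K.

ln(t − 10) = (243 + 305.0) / 138.5 = 3.9567.
t − 10 = e^3.9567 = 52.283, so t = 62.283.
T = 100·t = 6228 K → 6200 K to the nearest 100 K.

6200 K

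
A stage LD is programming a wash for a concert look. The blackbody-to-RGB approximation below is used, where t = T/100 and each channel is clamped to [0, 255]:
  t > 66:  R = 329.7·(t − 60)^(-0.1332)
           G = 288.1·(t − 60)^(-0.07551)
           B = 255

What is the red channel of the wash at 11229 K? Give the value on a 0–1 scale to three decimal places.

t = 11229/100 = 112.29; the t > 66 branch applies.
R = 329.7·(112.29 − 60)^(-0.1332) = 329.7·52.29^(-0.1332) = 329.7·0.59035 = 194.637.
On a 0–1 scale: 194.637/255 = 0.7633 → 0.763.

0.763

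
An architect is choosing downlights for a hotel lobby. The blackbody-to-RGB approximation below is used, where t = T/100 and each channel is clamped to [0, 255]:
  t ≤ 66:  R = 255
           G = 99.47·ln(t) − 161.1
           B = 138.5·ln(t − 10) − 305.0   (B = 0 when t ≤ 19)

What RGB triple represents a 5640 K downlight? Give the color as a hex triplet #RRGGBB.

t = 5640/100 = 56.4; the t ≤ 66 branch applies.
R = 255 by definition for t ≤ 66.
G = 99.47·ln 56.4 − 161.1 = 99.47·4.0325 − 161.1 = 240.010.
B = 138.5·ln(56.4 − 10) − 305.0 = 138.5·ln 46.4 − 305.0 = 138.5·3.8373 − 305.0 = 226.466.
Rounded: (255, 240, 226).
In hex: #FFF0E2.

#FFF0E2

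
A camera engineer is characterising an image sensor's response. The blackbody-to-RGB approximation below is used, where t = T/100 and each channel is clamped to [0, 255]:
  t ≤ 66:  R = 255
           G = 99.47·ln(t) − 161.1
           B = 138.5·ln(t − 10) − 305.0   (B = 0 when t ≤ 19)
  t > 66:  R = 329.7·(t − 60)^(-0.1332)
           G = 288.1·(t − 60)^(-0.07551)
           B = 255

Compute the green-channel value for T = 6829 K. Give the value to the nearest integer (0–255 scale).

t = 6829/100 = 68.29; the t > 66 branch applies.
G = 288.1·(68.29 − 60)^(-0.07551) = 288.1·8.29^(-0.07551) = 288.1·0.85239 = 245.574.
Rounded: 246.

246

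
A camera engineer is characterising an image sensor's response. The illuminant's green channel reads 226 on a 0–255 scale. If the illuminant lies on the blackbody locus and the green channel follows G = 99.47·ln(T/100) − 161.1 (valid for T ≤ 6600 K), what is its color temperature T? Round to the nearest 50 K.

4900 K

ln t = (226 + 161.1) / 99.47 = 3.8916.
t = e^3.8916 = 48.990.
T = 100·t = 4899 K → 4900 K to the nearest 50 K.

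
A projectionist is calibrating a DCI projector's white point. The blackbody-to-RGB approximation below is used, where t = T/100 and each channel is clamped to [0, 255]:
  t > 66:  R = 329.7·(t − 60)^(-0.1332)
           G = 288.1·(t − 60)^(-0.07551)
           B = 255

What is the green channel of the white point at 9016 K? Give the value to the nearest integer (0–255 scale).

t = 9016/100 = 90.16; the t > 66 branch applies.
G = 288.1·(90.16 − 60)^(-0.07551) = 288.1·30.16^(-0.07551) = 288.1·0.77319 = 222.757.
Rounded: 223.

223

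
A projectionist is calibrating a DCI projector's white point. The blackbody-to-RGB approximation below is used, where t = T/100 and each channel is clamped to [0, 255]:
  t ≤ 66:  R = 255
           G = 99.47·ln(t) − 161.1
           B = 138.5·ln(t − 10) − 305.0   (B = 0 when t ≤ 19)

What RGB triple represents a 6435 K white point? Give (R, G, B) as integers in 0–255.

(255, 253, 248)

t = 6435/100 = 64.35; the t ≤ 66 branch applies.
R = 255 by definition for t ≤ 66.
G = 99.47·ln 64.35 − 161.1 = 99.47·4.1643 − 161.1 = 253.127.
B = 138.5·ln(64.35 − 10) − 305.0 = 138.5·ln 54.35 − 305.0 = 138.5·3.9954 − 305.0 = 248.369.
Rounded: (255, 253, 248).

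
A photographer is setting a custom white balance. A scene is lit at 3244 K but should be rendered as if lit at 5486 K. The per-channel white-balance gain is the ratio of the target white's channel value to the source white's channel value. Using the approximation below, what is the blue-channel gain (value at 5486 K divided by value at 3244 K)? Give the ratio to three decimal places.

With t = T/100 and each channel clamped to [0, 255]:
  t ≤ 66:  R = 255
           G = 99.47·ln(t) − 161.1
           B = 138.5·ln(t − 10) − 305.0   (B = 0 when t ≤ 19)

1.762

At 3244 K (t = 32.44):
  B = 138.5·ln(32.44 − 10) − 305.0 = 138.5·ln 22.44 − 305.0 = 138.5·3.1108 − 305.0 = 125.852.
At 5486 K (t = 54.86):
  B = 138.5·ln(54.86 − 10) − 305.0 = 138.5·ln 44.86 − 305.0 = 138.5·3.8035 − 305.0 = 221.791.
Gain = 221.791 / 125.852 = 1.7623 → 1.762.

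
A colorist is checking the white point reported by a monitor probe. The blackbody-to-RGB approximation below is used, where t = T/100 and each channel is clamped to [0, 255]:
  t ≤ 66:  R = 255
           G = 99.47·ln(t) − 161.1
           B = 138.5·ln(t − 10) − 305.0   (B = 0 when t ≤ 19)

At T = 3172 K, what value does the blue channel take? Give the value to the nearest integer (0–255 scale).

t = 3172/100 = 31.72; the t ≤ 66 branch applies.
B = 138.5·ln(31.72 − 10) − 305.0 = 138.5·ln 21.72 − 305.0 = 138.5·3.0782 − 305.0 = 121.335.
Rounded: 121.

121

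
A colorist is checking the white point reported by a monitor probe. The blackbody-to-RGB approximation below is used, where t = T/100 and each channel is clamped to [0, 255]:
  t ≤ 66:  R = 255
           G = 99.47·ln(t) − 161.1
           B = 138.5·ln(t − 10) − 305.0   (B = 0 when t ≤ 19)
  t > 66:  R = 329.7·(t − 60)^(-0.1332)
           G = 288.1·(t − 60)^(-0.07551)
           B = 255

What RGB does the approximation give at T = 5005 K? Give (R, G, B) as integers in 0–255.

(255, 228, 206)

t = 5005/100 = 50.05; the t ≤ 66 branch applies.
R = 255 by definition for t ≤ 66.
G = 99.47·ln 50.05 − 161.1 = 99.47·3.9130 − 161.1 = 228.128.
B = 138.5·ln(50.05 − 10) − 305.0 = 138.5·ln 40.05 − 305.0 = 138.5·3.6901 − 305.0 = 206.083.
Rounded: (255, 228, 206).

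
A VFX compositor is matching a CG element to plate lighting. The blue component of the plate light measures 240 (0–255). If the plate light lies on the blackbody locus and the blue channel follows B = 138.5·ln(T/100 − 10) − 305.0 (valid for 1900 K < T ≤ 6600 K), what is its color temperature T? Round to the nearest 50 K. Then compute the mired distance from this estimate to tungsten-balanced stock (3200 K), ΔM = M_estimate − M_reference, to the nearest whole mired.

-149 mireds

ln(t − 10) = (240 + 305.0) / 138.5 = 3.9350.
t − 10 = e^3.9350 = 51.163, so t = 61.163.
T = 100·t = 6116 K → 6100 K to the nearest 50 K.
M_estimate = 10⁶/6100 = 163.93; M_reference = 10⁶/3200 = 312.50.
ΔM = 163.93 − 312.50 = -148.57 → -149 mireds.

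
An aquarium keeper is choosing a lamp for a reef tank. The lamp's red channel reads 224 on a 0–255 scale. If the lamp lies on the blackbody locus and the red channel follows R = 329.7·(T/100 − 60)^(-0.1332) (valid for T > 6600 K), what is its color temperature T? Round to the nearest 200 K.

7800 K

(t − 60)^(-0.1332) = 224/329.7 = 0.67941.
t − 60 = 0.67941^(1/-0.1332) = 0.67941^(-7.508) = 18.209, so t = 78.209.
T = 100·t = 7821 K → 7800 K to the nearest 200 K.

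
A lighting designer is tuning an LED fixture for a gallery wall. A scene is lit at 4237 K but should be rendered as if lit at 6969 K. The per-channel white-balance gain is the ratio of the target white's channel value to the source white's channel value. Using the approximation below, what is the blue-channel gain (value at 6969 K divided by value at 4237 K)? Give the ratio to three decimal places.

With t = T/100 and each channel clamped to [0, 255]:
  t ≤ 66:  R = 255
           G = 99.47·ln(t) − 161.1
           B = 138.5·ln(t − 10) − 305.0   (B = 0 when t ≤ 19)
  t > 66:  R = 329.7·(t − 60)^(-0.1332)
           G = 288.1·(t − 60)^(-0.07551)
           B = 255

At 4237 K (t = 42.37):
  B = 138.5·ln(42.37 − 10) − 305.0 = 138.5·ln 32.37 − 305.0 = 138.5·3.4772 − 305.0 = 176.597.
At 6969 K (t = 69.69):
  B = 255 by definition for t > 66.
Gain = 255.000 / 176.597 = 1.4440 → 1.444.

1.444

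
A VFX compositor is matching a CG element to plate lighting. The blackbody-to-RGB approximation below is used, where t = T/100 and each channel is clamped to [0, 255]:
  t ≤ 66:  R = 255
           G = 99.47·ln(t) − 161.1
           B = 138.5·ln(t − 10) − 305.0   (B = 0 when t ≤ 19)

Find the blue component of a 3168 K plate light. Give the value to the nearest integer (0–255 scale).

t = 3168/100 = 31.68; the t ≤ 66 branch applies.
B = 138.5·ln(31.68 − 10) − 305.0 = 138.5·ln 21.68 − 305.0 = 138.5·3.0764 − 305.0 = 121.080.
Rounded: 121.

121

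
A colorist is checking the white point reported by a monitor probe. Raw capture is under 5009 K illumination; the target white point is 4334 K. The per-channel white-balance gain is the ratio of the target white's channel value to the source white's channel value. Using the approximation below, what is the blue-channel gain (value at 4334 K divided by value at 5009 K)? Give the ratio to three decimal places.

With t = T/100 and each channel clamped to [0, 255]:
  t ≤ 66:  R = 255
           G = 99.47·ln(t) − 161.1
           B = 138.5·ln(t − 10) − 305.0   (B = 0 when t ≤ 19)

At 5009 K (t = 50.09):
  B = 138.5·ln(50.09 − 10) − 305.0 = 138.5·ln 40.09 − 305.0 = 138.5·3.6911 − 305.0 = 206.221.
At 4334 K (t = 43.34):
  B = 138.5·ln(43.34 − 10) − 305.0 = 138.5·ln 33.34 − 305.0 = 138.5·3.5068 − 305.0 = 180.686.
Gain = 180.686 / 206.221 = 0.8762 → 0.876.

0.876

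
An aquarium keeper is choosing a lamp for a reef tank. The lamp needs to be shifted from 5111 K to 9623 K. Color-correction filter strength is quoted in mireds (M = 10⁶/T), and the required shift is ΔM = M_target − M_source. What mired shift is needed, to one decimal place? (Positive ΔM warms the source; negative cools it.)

-91.7 mireds

M_source = 10⁶/5111 = 195.656; M_target = 10⁶/9623 = 103.918.
ΔM = 103.918 − 195.656 = -91.739 → -91.7 mireds, a cooling shift.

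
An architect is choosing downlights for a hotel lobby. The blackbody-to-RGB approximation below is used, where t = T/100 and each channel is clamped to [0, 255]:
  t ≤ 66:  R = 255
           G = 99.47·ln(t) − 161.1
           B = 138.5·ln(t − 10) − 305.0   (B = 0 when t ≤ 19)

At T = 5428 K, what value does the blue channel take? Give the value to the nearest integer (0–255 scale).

220

t = 5428/100 = 54.28; the t ≤ 66 branch applies.
B = 138.5·ln(54.28 − 10) − 305.0 = 138.5·ln 44.28 − 305.0 = 138.5·3.7905 − 305.0 = 219.989.
Rounded: 220.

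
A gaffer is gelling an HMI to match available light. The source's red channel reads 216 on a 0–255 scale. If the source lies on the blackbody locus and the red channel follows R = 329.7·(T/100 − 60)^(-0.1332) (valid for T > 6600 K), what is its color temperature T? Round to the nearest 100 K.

8400 K

(t − 60)^(-0.1332) = 216/329.7 = 0.65514.
t − 60 = 0.65514^(1/-0.1332) = 0.65514^(-7.508) = 23.926, so t = 83.926.
T = 100·t = 8393 K → 8400 K to the nearest 100 K.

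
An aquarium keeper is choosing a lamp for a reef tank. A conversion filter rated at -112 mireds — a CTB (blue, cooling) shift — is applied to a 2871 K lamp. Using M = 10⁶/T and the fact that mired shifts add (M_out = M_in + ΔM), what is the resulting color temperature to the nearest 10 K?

4230 K

M_in = 10⁶/2871 = 348.31 mireds.
M_out = 348.31 + (-112) = 236.31 mireds.
T_out = 10⁶/236.31 = 4231.7 K → 4230 K.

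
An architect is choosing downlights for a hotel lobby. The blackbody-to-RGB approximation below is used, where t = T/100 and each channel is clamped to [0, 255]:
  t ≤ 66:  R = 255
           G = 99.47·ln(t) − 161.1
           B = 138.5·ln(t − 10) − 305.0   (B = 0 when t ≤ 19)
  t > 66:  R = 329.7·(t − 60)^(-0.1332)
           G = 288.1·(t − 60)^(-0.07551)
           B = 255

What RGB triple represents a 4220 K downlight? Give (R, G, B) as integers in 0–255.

t = 4220/100 = 42.2; the t ≤ 66 branch applies.
R = 255 by definition for t ≤ 66.
G = 99.47·ln 42.2 − 161.1 = 99.47·3.7424 − 161.1 = 211.159.
B = 138.5·ln(42.2 − 10) − 305.0 = 138.5·ln 32.2 − 305.0 = 138.5·3.4720 − 305.0 = 175.867.
Rounded: (255, 211, 176).

(255, 211, 176)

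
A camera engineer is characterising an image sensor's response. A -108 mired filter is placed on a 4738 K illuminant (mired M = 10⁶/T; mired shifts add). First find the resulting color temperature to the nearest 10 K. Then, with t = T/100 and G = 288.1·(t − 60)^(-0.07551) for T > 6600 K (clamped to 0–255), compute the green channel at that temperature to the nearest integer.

M_in = 10⁶/4738 = 211.06; M_out = 211.06 + (-108) = 103.06.
T_out = 10⁶/103.06 = 9703.1 K → 9700 K; t = 97.
G = 288.1·(97 − 60)^(-0.07551) = 288.1·37^(-0.07551) = 288.1·0.76135 = 219.345.
Rounded: 219.

219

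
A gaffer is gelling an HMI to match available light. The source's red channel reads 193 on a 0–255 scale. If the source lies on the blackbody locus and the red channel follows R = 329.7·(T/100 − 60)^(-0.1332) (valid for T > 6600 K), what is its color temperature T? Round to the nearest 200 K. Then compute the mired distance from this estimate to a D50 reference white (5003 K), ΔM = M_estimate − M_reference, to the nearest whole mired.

(t − 60)^(-0.1332) = 193/329.7 = 0.58538.
t − 60 = 0.58538^(1/-0.1332) = 0.58538^(-7.508) = 55.713, so t = 115.713.
T = 100·t = 11571 K → 11600 K to the nearest 200 K.
M_estimate = 10⁶/11600 = 86.21; M_reference = 10⁶/5003 = 199.88.
ΔM = 86.21 − 199.88 = -113.67 → -114 mireds.

-114 mireds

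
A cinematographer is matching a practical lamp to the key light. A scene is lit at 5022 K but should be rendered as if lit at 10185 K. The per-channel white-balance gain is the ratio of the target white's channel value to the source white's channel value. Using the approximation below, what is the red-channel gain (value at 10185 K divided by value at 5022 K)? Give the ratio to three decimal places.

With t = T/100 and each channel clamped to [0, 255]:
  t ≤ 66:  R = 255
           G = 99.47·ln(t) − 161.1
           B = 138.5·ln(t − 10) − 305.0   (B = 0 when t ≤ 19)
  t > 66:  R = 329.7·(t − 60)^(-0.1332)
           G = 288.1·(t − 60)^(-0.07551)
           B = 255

At 5022 K (t = 50.22):
  R = 255 by definition for t ≤ 66.
At 10185 K (t = 101.85):
  R = 329.7·(101.85 − 60)^(-0.1332) = 329.7·41.85^(-0.1332) = 329.7·0.60812 = 200.498.
Gain = 200.498 / 255.000 = 0.7863 → 0.786.

0.786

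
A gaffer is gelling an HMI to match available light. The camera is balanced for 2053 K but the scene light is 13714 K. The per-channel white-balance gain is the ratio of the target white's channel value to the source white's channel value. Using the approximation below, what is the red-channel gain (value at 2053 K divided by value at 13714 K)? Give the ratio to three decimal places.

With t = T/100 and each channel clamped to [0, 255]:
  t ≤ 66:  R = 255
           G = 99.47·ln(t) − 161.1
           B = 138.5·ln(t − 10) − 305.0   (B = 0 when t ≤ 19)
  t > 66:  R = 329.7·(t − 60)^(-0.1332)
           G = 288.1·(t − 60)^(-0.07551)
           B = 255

1.380

At 13714 K (t = 137.14):
  R = 329.7·(137.14 − 60)^(-0.1332) = 329.7·77.14^(-0.1332) = 329.7·0.56055 = 184.813.
At 2053 K (t = 20.53):
  R = 255 by definition for t ≤ 66.
Gain = 255.000 / 184.813 = 1.3798 → 1.380.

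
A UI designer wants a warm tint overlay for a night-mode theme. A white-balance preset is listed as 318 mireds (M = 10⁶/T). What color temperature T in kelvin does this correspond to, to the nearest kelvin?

T = 10⁶ / 318 = 3144.65 K → 3145 K.

3145 K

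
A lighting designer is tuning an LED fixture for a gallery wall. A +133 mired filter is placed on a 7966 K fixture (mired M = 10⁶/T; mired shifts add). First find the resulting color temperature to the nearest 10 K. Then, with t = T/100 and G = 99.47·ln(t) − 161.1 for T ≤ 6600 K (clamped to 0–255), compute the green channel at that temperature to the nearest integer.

M_in = 10⁶/7966 = 125.53; M_out = 125.53 + (+133) = 258.53.
T_out = 10⁶/258.53 = 3868.0 K → 3870 K; t = 38.7.
G = 99.47·ln 38.7 − 161.1 = 99.47·3.6558 − 161.1 = 202.546.
Rounded: 203.

203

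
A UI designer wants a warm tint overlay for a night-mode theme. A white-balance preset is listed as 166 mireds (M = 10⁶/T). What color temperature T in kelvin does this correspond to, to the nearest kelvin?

T = 10⁶ / 166 = 6024.10 K → 6024 K.

6024 K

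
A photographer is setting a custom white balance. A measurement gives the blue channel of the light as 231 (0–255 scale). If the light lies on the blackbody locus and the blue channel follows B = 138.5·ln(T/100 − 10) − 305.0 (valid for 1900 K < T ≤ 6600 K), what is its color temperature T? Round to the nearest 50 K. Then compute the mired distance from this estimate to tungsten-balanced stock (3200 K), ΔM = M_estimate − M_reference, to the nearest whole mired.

-140 mireds

ln(t − 10) = (231 + 305.0) / 138.5 = 3.8700.
t − 10 = e^3.8700 = 47.944, so t = 57.944.
T = 100·t = 5794 K → 5800 K to the nearest 50 K.
M_estimate = 10⁶/5800 = 172.41; M_reference = 10⁶/3200 = 312.50.
ΔM = 172.41 − 312.50 = -140.09 → -140 mireds.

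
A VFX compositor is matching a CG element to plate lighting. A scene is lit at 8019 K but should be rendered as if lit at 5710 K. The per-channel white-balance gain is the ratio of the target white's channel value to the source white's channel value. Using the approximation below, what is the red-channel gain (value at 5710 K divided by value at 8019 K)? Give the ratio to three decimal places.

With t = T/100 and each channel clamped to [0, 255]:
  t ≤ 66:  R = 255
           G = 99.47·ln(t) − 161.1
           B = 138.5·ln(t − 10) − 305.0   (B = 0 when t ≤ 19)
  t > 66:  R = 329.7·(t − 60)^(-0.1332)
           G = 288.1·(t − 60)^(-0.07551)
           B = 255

At 8019 K (t = 80.19):
  R = 329.7·(80.19 − 60)^(-0.1332) = 329.7·20.19^(-0.1332) = 329.7·0.67013 = 220.940.
At 5710 K (t = 57.1):
  R = 255 by definition for t ≤ 66.
Gain = 255.000 / 220.940 = 1.1542 → 1.154.

1.154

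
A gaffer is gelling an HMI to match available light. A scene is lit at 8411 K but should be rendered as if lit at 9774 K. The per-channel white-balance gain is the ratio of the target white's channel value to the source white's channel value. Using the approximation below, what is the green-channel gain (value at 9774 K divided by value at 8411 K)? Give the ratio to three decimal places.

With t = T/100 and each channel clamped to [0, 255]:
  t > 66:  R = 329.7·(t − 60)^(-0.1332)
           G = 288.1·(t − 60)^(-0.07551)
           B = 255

0.967

At 8411 K (t = 84.11):
  G = 288.1·(84.11 − 60)^(-0.07551) = 288.1·24.11^(-0.07551) = 288.1·0.78638 = 226.555.
At 9774 K (t = 97.74):
  G = 288.1·(97.74 − 60)^(-0.07551) = 288.1·37.74^(-0.07551) = 288.1·0.76021 = 219.018.
Gain = 219.018 / 226.555 = 0.9667 → 0.967.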